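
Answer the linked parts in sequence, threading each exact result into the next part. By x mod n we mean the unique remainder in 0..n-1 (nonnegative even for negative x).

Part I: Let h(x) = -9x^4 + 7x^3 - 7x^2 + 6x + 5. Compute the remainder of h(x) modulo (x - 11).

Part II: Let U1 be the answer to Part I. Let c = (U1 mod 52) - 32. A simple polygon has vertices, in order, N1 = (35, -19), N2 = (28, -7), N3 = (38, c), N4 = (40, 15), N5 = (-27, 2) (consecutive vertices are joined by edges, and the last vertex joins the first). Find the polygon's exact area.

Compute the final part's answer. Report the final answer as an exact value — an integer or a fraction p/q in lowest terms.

2291/2

Part I: remainder = value at the root: -9*(11)^4 + 7*(11)^3 - 7*(11)^2 + 6*(11)^1 + 5 = (-131769) + (9317) + (-847) + (66) + (5) = -123228; answer -123228
Part II: U1 = -123228; c = -20; cross terms: (35*-7 - 28*-19)=287, (28*-20 - 38*-7)=-294, (38*15 - 40*-20)=1370, (40*2 - -27*15)=485, (-27*-19 - 35*2)=443; twice the area = |2291| = 2291; area = 2291/2; answer 2291/2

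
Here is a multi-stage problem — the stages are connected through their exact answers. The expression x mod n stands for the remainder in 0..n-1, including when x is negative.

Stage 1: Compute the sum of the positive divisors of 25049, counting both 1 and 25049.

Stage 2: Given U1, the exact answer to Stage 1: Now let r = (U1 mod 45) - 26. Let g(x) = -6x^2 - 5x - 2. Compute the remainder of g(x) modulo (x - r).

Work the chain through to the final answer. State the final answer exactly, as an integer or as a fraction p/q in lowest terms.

-16

Stage 1: 25049 = 37 * 677; sigma = (1 + 37) * (1 + 677) = 38 * 678 = 25764; answer 25764
Stage 2: U1 = 25764; r = -2; remainder = value at the root: -6*(-2)^2 - 5*(-2)^1 - 2 = (-24) + (10) + (-2) = -16; answer -16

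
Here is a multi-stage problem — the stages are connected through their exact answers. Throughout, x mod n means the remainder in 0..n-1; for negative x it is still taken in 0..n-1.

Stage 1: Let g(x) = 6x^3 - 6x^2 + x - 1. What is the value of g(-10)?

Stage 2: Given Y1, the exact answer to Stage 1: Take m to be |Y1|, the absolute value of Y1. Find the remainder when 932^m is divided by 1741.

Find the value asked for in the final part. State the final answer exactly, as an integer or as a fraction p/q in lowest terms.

Stage 1: 6*(-10)^3 - 6*(-10)^2 + 1*(-10)^1 - 1 = (-6000) + (-600) + (-10) + (-1) = -6611; answer -6611
Stage 2: Y1 = -6611; m = 6611; squarings mod 1741: 932^1=932, 932^2=1606, 932^4=815, 932^8=904, 932^16=687, 932^32=158, 932^64=590, 932^128=1641, 932^256=1295, 932^512=442, 932^1024=372, 932^2048=845, 932^4096=215; 932^6611 = 932^1 * 932^2 * 932^16 * 932^64 * 932^128 * 932^256 * 932^2048 * 932^4096 = 958 (mod 1741); answer 958

958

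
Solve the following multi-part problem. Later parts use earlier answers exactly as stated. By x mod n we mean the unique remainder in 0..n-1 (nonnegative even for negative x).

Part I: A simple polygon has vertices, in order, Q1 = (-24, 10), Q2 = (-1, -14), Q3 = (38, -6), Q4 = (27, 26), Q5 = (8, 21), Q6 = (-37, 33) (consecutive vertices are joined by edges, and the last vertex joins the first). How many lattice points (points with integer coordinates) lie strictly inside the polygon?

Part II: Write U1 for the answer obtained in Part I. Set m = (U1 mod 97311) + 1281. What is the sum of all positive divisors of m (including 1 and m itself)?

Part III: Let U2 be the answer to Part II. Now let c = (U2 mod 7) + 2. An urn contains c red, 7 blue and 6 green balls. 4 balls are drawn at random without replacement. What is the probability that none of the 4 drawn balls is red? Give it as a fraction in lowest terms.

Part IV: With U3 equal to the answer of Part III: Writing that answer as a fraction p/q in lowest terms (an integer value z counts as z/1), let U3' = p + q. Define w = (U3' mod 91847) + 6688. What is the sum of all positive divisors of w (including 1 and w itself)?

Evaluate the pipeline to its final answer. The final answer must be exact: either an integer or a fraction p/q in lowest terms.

11280

Part I: cross terms: (-24*-14 - -1*10)=346, (-1*-6 - 38*-14)=538, (38*26 - 27*-6)=1150, (27*21 - 8*26)=359, (8*33 - -37*21)=1041, (-37*10 - -24*33)=422; twice the area = |3856| = 3856; area = 1928; boundary points = 1 + 1 + 1 + 1 + 3 + 1 = 8; strictly interior points = area - boundary/2 + 1 = 1925; answer 1925
Part II: U1 = 1925; m = 3206; 3206 = 2 * 7 * 229; sigma = (1 + 2) * (1 + 7) * (1 + 229) = 3 * 8 * 230 = 5520; answer 5520
Part III: U2 = 5520; c = 6; total draws C(19,4) = 3876; favorable C(13,4) = 715; P = 715/3876; answer 715/3876
Part IV: U3 = 715/3876; threaded value p + q = 4591; w = 11279; 11279 is prime, so its only divisors are 1 and 11279; sigma = 1 + 11279 = 11280; answer 11280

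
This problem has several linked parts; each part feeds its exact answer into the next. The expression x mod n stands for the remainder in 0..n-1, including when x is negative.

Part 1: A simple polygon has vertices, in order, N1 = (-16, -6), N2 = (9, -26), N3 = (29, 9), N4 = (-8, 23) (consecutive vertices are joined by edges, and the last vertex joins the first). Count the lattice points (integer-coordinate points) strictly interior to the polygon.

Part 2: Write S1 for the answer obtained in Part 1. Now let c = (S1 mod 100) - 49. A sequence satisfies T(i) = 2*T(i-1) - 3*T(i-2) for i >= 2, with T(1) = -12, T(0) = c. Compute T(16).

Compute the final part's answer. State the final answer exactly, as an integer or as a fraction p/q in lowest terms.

Part 1: cross terms: (-16*-26 - 9*-6)=470, (9*9 - 29*-26)=835, (29*23 - -8*9)=739, (-8*-6 - -16*23)=416; twice the area = |2460| = 2460; area = 1230; boundary points = 5 + 5 + 1 + 1 = 12; strictly interior points = area - boundary/2 + 1 = 1225; answer 1225
Part 2: S1 = 1225; c = -24; T(2) = 2*(-12) - 3*(-24) = 48; iterating: T(2)=48, T(3)=132, T(4)=120, T(5)=-156, T(6)=-672, T(7)=-876, T(8)=264, T(9)=3156, T(10)=5520, T(11)=1572, T(12)=-13416, T(13)=-31548, T(14)=-22848, T(15)=48948, T(16)=166440; answer 166440

166440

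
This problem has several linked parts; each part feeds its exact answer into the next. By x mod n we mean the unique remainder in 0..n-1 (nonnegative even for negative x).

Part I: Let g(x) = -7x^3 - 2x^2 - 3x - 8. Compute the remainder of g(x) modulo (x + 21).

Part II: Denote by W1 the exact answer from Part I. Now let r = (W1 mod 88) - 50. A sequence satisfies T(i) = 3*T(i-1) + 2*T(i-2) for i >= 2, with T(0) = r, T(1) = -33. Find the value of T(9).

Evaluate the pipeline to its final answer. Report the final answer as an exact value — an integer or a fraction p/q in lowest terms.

-1064487

Part I: remainder = value at the root: -7*(-21)^3 - 2*(-21)^2 - 3*(-21)^1 - 8 = (64827) + (-882) + (63) + (-8) = 64000; answer 64000
Part II: W1 = 64000; r = -26; T(2) = 3*(-33) + 2*(-26) = -151; iterating: T(2)=-151, T(3)=-519, T(4)=-1859, T(5)=-6615, T(6)=-23563, T(7)=-83919, T(8)=-298883, T(9)=-1064487; answer -1064487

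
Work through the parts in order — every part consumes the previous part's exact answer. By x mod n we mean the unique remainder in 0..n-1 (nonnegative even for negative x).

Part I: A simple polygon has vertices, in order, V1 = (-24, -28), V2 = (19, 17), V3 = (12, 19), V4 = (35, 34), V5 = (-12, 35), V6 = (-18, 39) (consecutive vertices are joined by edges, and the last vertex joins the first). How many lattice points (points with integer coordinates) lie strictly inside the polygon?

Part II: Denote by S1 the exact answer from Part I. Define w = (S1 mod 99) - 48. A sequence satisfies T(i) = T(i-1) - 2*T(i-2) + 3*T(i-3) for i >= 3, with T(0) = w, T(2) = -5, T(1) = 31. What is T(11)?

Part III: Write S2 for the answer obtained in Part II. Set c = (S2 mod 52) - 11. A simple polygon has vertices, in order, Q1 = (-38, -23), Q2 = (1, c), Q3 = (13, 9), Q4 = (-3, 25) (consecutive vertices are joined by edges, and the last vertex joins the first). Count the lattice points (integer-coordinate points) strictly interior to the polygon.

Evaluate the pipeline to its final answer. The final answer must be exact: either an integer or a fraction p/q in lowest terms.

Part I: cross terms: (-24*17 - 19*-28)=124, (19*19 - 12*17)=157, (12*34 - 35*19)=-257, (35*35 - -12*34)=1633, (-12*39 - -18*35)=162, (-18*-28 - -24*39)=1440; twice the area = |3259| = 3259; area = 3259/2; boundary points = 1 + 1 + 1 + 1 + 2 + 1 = 7; strictly interior points = area - boundary/2 + 1 = 1627; answer 1627
Part II: S1 = 1627; w = -5; T(3) = 1*(-5) - 2*(31) + 3*(-5) = -82; iterating: T(3)=-82, T(4)=21, T(5)=170, T(6)=-118, T(7)=-395, T(8)=351, T(9)=787, T(10)=-1100, T(11)=-1621; answer -1621
Part III: S2 = -1621; c = 32; cross terms: (-38*32 - 1*-23)=-1193, (1*9 - 13*32)=-407, (13*25 - -3*9)=352, (-3*-23 - -38*25)=1019; twice the area = |-229| = 229; area = 229/2; boundary points = 1 + 1 + 16 + 1 = 19; strictly interior points = area - boundary/2 + 1 = 106; answer 106

106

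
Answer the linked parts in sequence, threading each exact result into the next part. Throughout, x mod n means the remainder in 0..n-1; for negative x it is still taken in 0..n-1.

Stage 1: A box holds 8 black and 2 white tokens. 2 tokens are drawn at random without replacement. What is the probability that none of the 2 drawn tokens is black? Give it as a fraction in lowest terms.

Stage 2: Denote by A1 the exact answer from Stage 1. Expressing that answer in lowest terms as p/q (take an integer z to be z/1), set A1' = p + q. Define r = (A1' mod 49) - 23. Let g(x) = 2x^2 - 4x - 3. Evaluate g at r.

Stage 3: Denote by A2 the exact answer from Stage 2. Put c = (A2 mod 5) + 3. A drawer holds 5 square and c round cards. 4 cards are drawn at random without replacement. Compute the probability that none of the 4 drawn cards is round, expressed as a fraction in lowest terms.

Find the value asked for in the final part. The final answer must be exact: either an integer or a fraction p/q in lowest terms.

1/66

Stage 1: total draws C(10,2) = 45; favorable C(2,2) = 1; P = 1/45; answer 1/45
Stage 2: A1 = 1/45; threaded value p + q = 46; r = 23; 2*(23)^2 - 4*(23)^1 - 3 = (1058) + (-92) + (-3) = 963; answer 963
Stage 3: A2 = 963; c = 6; total draws C(11,4) = 330; favorable C(5,4) = 5; P = 1/66; answer 1/66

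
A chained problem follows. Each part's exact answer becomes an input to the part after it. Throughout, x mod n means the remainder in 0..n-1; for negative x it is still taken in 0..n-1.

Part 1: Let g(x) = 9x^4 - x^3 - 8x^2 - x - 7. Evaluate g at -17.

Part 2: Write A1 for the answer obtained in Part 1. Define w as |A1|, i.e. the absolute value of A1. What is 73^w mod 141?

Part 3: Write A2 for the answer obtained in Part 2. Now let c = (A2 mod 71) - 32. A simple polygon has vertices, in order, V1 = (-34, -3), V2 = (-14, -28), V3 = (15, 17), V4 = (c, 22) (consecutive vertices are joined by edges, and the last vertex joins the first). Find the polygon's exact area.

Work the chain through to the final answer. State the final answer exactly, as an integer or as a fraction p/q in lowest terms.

1325

Part 1: 9*(-17)^4 - 1*(-17)^3 - 8*(-17)^2 - 1*(-17)^1 - 7 = (751689) + (4913) + (-2312) + (17) + (-7) = 754300; answer 754300
Part 2: A1 = 754300; w = 754300; squarings mod 141: 73^1=73, 73^2=112, 73^4=136, 73^8=25, 73^16=61, 73^32=55, 73^64=64, 73^128=7, 73^256=49, 73^512=4, 73^1024=16, 73^2048=115, 73^4096=112, 73^8192=136, 73^16384=25, 73^32768=61, 73^65536=55, 73^131072=64, 73^262144=7, 73^524288=49; 73^754300 = 73^4 * 73^8 * 73^16 * 73^32 * 73^64 * 73^512 * 73^32768 * 73^65536 * 73^131072 * 73^524288 = 79 (mod 141); answer 79
Part 3: A2 = 79; c = -24; cross terms: (-34*-28 - -14*-3)=910, (-14*17 - 15*-28)=182, (15*22 - -24*17)=738, (-24*-3 - -34*22)=820; twice the area = |2650| = 2650; area = 1325; answer 1325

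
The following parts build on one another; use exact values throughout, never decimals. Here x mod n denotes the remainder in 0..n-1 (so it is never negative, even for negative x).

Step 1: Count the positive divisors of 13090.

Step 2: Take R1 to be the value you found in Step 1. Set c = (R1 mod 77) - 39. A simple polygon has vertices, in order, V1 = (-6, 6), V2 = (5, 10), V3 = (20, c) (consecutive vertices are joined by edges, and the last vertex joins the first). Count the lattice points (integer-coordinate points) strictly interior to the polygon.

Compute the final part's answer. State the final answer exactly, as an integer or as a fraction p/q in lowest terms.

Step 1: 13090 = 2 * 5 * 7 * 11 * 17; number of divisors = (1+1) * (1+1) * (1+1) * (1+1) * (1+1) = 32; answer 32
Step 2: R1 = 32; c = -7; cross terms: (-6*10 - 5*6)=-90, (5*-7 - 20*10)=-235, (20*6 - -6*-7)=78; twice the area = |-247| = 247; area = 247/2; boundary points = 1 + 1 + 13 = 15; strictly interior points = area - boundary/2 + 1 = 117; answer 117

117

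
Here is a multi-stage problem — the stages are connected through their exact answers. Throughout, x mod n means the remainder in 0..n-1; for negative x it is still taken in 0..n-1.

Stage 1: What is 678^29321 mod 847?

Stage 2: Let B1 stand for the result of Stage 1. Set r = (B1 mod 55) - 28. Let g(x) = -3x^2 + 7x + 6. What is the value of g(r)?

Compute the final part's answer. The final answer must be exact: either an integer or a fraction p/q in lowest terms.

-1420

Stage 1: squarings mod 847: 678^1=678, 678^2=610, 678^4=267, 678^8=141, 678^16=400, 678^32=764, 678^64=113, 678^128=64, 678^256=708, 678^512=687, 678^1024=190, 678^2048=526, 678^4096=554, 678^8192=302, 678^16384=575; 678^29321 = 678^1 * 678^8 * 678^128 * 678^512 * 678^4096 * 678^8192 * 678^16384 = 601 (mod 847); answer 601
Stage 2: B1 = 601; r = 23; -3*(23)^2 + 7*(23)^1 + 6 = (-1587) + (161) + (6) = -1420; answer -1420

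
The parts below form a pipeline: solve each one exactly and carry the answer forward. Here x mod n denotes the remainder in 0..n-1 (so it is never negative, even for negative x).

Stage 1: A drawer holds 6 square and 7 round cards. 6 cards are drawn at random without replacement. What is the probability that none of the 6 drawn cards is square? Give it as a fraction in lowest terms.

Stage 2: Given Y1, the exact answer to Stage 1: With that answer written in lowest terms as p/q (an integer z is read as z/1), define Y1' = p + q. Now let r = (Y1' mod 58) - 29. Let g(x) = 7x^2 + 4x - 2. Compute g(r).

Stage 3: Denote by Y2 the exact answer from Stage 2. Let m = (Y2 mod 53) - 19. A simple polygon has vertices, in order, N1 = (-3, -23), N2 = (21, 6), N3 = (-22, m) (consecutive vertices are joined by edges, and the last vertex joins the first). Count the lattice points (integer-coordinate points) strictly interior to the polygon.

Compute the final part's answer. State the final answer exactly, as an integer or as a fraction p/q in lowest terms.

Stage 1: total draws C(13,6) = 1716; favorable C(7,6) = 7; P = 7/1716; answer 7/1716
Stage 2: Y1 = 7/1716; threaded value p + q = 1723; r = 12; 7*(12)^2 + 4*(12)^1 - 2 = (1008) + (48) + (-2) = 1054; answer 1054
Stage 3: Y2 = 1054; m = 28; cross terms: (-3*6 - 21*-23)=465, (21*28 - -22*6)=720, (-22*-23 - -3*28)=590; twice the area = |1775| = 1775; area = 1775/2; boundary points = 1 + 1 + 1 = 3; strictly interior points = area - boundary/2 + 1 = 887; answer 887

887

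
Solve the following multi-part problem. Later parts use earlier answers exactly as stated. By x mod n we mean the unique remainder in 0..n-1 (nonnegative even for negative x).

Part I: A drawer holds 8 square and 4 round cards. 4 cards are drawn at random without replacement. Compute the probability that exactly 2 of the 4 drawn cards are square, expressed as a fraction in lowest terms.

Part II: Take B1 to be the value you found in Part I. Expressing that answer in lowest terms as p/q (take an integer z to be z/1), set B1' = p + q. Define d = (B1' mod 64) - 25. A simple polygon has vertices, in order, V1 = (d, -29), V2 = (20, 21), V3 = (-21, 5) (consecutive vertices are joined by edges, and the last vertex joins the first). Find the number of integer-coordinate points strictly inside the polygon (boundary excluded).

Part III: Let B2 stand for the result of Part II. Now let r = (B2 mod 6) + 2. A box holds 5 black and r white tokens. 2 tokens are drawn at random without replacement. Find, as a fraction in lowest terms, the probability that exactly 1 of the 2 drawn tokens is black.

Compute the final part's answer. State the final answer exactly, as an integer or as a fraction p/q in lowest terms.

5/9

Part I: total draws C(12,4) = 495; favorable C(8,2)*C(4,2) = 168; P = 56/165; answer 56/165
Part II: B1 = 56/165; threaded value p + q = 221; d = 4; cross terms: (4*21 - 20*-29)=664, (20*5 - -21*21)=541, (-21*-29 - 4*5)=589; twice the area = |1794| = 1794; area = 897; boundary points = 2 + 1 + 1 = 4; strictly interior points = area - boundary/2 + 1 = 896; answer 896
Part III: B2 = 896; r = 4; total draws C(9,2) = 36; favorable C(5,1)*C(4,1) = 20; P = 5/9; answer 5/9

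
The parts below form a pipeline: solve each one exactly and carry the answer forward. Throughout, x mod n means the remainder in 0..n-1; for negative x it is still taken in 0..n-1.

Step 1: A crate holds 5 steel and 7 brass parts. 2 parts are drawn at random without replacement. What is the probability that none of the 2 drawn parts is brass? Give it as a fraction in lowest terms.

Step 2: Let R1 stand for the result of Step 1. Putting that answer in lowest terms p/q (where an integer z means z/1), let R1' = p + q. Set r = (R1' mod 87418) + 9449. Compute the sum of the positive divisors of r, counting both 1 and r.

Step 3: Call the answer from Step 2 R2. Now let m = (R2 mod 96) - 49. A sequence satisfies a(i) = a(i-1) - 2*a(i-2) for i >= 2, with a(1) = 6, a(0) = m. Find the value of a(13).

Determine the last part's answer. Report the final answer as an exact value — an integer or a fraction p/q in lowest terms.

Step 1: total draws C(12,2) = 66; favorable C(5,2) = 10; P = 5/33; answer 5/33
Step 2: R1 = 5/33; threaded value p + q = 38; r = 9487; 9487 = 53 * 179; sigma = (1 + 53) * (1 + 179) = 54 * 180 = 9720; answer 9720
Step 3: R2 = 9720; m = -25; a(2) = 1*(6) - 2*(-25) = 56; iterating: a(2)=56, a(3)=44, a(4)=-68, a(5)=-156, a(6)=-20, a(7)=292, a(8)=332, a(9)=-252, a(10)=-916, a(11)=-412, a(12)=1420, a(13)=2244; answer 2244

2244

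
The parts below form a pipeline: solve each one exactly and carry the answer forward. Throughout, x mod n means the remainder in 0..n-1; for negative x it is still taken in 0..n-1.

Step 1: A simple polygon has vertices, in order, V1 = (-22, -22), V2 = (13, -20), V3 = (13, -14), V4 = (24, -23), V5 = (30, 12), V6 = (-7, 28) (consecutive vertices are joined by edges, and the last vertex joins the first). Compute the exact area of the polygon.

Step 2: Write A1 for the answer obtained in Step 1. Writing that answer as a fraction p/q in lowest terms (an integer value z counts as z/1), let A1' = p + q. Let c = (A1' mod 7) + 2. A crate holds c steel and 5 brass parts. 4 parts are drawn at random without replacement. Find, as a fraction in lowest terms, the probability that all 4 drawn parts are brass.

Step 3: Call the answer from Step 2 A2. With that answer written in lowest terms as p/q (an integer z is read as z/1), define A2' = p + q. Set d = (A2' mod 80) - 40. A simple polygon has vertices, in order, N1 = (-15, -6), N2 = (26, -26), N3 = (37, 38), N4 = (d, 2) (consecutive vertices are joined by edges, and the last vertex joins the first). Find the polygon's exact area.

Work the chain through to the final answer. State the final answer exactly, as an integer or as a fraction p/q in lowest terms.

1850

Step 1: cross terms: (-22*-20 - 13*-22)=726, (13*-14 - 13*-20)=78, (13*-23 - 24*-14)=37, (24*12 - 30*-23)=978, (30*28 - -7*12)=924, (-7*-22 - -22*28)=770; twice the area = |3513| = 3513; area = 3513/2; answer 3513/2
Step 2: A1 = 3513/2; threaded value p + q = 3515; c = 3; total draws C(8,4) = 70; favorable C(5,4) = 5; P = 1/14; answer 1/14
Step 3: A2 = 1/14; threaded value p + q = 15; d = -25; cross terms: (-15*-26 - 26*-6)=546, (26*38 - 37*-26)=1950, (37*2 - -25*38)=1024, (-25*-6 - -15*2)=180; twice the area = |3700| = 3700; area = 1850; answer 1850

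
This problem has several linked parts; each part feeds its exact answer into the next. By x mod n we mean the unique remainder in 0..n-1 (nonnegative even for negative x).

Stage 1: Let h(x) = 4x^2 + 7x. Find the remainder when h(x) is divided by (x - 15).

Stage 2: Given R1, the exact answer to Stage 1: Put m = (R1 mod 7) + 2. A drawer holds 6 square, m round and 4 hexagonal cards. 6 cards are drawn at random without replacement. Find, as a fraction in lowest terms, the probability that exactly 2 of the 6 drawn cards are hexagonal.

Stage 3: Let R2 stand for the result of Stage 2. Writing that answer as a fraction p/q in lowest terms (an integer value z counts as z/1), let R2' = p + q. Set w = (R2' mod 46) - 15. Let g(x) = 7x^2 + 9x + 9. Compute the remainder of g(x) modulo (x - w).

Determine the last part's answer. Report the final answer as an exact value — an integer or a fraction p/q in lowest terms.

4257

Stage 1: remainder = value at the root: 4*(15)^2 + 7*(15)^1 = (900) + (105) = 1005; answer 1005
Stage 2: R1 = 1005; m = 6; total draws C(16,6) = 8008; favorable C(4,2)*C(12,4) = 2970; P = 135/364; answer 135/364
Stage 3: R2 = 135/364; threaded value p + q = 499; w = 24; remainder = value at the root: 7*(24)^2 + 9*(24)^1 + 9 = (4032) + (216) + (9) = 4257; answer 4257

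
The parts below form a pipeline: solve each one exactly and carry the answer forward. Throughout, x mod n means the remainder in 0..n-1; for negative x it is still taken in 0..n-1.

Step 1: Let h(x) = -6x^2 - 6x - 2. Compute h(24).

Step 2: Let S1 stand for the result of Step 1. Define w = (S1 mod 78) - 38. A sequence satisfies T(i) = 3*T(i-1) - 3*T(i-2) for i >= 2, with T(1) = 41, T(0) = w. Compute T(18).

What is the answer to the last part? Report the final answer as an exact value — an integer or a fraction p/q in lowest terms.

Step 1: -6*(24)^2 - 6*(24)^1 - 2 = (-3456) + (-144) + (-2) = -3602; answer -3602
Step 2: S1 = -3602; w = 26; T(2) = 3*(41) - 3*(26) = 45; iterating: T(2)=45, T(3)=12, T(4)=-99, T(5)=-333, T(6)=-702, T(7)=-1107, T(8)=-1215, T(9)=-324, T(10)=2673, T(11)=8991, T(12)=18954, T(13)=29889, T(14)=32805, T(15)=8748, T(16)=-72171, T(17)=-242757, T(18)=-511758; answer -511758

-511758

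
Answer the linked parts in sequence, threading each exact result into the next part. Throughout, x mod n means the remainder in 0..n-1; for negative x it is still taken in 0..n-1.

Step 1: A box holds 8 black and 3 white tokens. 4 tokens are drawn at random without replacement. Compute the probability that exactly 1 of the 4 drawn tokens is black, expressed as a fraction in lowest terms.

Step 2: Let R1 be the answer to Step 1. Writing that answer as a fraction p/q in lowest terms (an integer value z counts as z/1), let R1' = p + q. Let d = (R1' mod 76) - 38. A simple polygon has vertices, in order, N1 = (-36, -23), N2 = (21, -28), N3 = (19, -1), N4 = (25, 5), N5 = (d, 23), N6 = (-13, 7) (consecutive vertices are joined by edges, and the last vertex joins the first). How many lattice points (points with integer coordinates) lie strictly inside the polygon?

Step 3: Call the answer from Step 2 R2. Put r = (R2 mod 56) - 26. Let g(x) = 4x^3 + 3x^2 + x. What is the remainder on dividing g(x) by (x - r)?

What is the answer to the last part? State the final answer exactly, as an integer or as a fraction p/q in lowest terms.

Step 1: total draws C(11,4) = 330; favorable C(8,1)*C(3,3) = 8; P = 4/165; answer 4/165
Step 2: R1 = 4/165; threaded value p + q = 169; d = -21; cross terms: (-36*-28 - 21*-23)=1491, (21*-1 - 19*-28)=511, (19*5 - 25*-1)=120, (25*23 - -21*5)=680, (-21*7 - -13*23)=152, (-13*-23 - -36*7)=551; twice the area = |3505| = 3505; area = 3505/2; boundary points = 1 + 1 + 6 + 2 + 8 + 1 = 19; strictly interior points = area - boundary/2 + 1 = 1744; answer 1744
Step 3: R2 = 1744; r = -18; remainder = value at the root: 4*(-18)^3 + 3*(-18)^2 + 1*(-18)^1 = (-23328) + (972) + (-18) = -22374; answer -22374

-22374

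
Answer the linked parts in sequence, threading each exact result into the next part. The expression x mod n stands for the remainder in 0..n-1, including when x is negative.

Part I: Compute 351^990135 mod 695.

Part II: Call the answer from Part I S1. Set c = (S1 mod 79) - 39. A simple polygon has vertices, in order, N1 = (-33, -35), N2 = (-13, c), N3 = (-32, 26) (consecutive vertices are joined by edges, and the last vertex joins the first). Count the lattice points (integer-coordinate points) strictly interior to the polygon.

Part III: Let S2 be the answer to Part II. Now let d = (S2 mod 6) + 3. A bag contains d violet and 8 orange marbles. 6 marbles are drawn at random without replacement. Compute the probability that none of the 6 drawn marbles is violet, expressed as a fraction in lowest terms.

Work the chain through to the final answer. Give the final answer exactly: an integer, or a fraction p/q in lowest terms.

1/33

Part I: squarings mod 695: 351^1=351, 351^2=186, 351^4=541, 351^8=86, 351^16=446, 351^32=146, 351^64=466, 351^128=316, 351^256=471, 351^512=136, 351^1024=426, 351^2048=81, 351^4096=306, 351^8192=506, 351^16384=276, 351^32768=421, 351^65536=16, 351^131072=256, 351^262144=206, 351^524288=41; 351^990135 = 351^1 * 351^2 * 351^4 * 351^16 * 351^32 * 351^128 * 351^256 * 351^512 * 351^2048 * 351^4096 * 351^65536 * 351^131072 * 351^262144 * 351^524288 = 501 (mod 695); answer 501
Part II: S1 = 501; c = -12; cross terms: (-33*-12 - -13*-35)=-59, (-13*26 - -32*-12)=-722, (-32*-35 - -33*26)=1978; twice the area = |1197| = 1197; area = 1197/2; boundary points = 1 + 19 + 1 = 21; strictly interior points = area - boundary/2 + 1 = 589; answer 589
Part III: S2 = 589; d = 4; total draws C(12,6) = 924; favorable C(8,6) = 28; P = 1/33; answer 1/33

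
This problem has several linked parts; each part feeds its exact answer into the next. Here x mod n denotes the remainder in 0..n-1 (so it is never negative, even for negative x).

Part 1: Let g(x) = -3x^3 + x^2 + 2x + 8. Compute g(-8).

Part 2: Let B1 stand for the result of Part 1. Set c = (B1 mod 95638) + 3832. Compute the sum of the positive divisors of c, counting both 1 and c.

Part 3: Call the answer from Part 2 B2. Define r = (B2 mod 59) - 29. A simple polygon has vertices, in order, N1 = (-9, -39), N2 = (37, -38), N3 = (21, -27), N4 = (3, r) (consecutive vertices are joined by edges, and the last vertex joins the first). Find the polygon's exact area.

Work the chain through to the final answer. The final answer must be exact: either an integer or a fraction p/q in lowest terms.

Part 1: -3*(-8)^3 + 1*(-8)^2 + 2*(-8)^1 + 8 = (1536) + (64) + (-16) + (8) = 1592; answer 1592
Part 2: B1 = 1592; c = 5424; 5424 = 2^4 * 3 * 113; sigma = (1 + 2 + 4 + 8 + 16) * (1 + 3) * (1 + 113) = 31 * 4 * 114 = 14136; answer 14136
Part 3: B2 = 14136; r = 6; cross terms: (-9*-38 - 37*-39)=1785, (37*-27 - 21*-38)=-201, (21*6 - 3*-27)=207, (3*-39 - -9*6)=-63; twice the area = |1728| = 1728; area = 864; answer 864

864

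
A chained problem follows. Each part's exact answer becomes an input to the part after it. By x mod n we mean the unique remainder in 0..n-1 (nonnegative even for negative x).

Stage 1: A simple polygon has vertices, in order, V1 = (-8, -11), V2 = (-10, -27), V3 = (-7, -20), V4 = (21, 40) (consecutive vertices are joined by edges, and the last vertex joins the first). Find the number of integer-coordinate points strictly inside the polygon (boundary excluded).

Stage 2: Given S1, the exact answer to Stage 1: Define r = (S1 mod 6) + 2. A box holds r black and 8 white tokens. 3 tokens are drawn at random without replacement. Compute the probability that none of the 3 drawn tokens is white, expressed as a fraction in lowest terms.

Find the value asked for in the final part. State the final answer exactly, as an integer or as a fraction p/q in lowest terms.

1/55

Stage 1: cross terms: (-8*-27 - -10*-11)=106, (-10*-20 - -7*-27)=11, (-7*40 - 21*-20)=140, (21*-11 - -8*40)=89; twice the area = |346| = 346; area = 173; boundary points = 2 + 1 + 4 + 1 = 8; strictly interior points = area - boundary/2 + 1 = 170; answer 170
Stage 2: S1 = 170; r = 4; total draws C(12,3) = 220; favorable C(4,3) = 4; P = 1/55; answer 1/55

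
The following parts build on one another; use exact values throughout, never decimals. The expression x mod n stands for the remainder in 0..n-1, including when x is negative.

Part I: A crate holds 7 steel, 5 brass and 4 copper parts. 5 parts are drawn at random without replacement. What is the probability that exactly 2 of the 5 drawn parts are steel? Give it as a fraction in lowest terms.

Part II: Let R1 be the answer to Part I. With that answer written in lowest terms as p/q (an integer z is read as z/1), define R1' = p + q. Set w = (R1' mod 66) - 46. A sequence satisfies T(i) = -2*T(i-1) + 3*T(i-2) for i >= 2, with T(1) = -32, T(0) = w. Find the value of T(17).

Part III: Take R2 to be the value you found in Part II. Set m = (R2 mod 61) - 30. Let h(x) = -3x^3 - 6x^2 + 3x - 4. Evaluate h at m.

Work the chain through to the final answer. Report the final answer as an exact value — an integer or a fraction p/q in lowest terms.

Part I: total draws C(16,5) = 4368; favorable C(7,2)*C(9,3) = 1764; P = 21/52; answer 21/52
Part II: R1 = 21/52; threaded value p + q = 73; w = -39; T(2) = -2*(-32) + 3*(-39) = -53; iterating: T(2)=-53, T(3)=10, T(4)=-179, T(5)=388, T(6)=-1313, T(7)=3790, T(8)=-11519, T(9)=34408, T(10)=-103373, T(11)=309970, T(12)=-930059, T(13)=2790028, T(14)=-8370233, T(15)=25110550, T(16)=-75331799, T(17)=225995248; answer 225995248
Part III: R2 = 225995248; m = -22; -3*(-22)^3 - 6*(-22)^2 + 3*(-22)^1 - 4 = (31944) + (-2904) + (-66) + (-4) = 28970; answer 28970

28970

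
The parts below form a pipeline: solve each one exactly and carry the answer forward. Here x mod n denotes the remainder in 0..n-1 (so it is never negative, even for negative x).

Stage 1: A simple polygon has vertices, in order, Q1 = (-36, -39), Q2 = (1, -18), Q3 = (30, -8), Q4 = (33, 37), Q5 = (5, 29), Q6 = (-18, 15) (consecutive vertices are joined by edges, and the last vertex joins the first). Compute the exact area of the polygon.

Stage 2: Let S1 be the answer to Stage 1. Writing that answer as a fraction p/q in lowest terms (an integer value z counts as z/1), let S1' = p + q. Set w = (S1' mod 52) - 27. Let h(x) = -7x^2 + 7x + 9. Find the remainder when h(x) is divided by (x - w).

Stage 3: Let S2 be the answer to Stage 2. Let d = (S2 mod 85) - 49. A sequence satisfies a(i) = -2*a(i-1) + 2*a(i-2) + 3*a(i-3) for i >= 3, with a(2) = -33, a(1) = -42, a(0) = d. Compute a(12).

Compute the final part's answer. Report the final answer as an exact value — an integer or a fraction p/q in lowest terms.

Stage 1: cross terms: (-36*-18 - 1*-39)=687, (1*-8 - 30*-18)=532, (30*37 - 33*-8)=1374, (33*29 - 5*37)=772, (5*15 - -18*29)=597, (-18*-39 - -36*15)=1242; twice the area = |5204| = 5204; area = 2602; answer 2602
Stage 2: S1 = 2602; threaded value p + q = 2603; w = -24; remainder = value at the root: -7*(-24)^2 + 7*(-24)^1 + 9 = (-4032) + (-168) + (9) = -4191; answer -4191
Stage 3: S2 = -4191; d = 10; a(3) = -2*(-33) + 2*(-42) + 3*(10) = 12; iterating: a(3)=12, a(4)=-216, a(5)=357, a(6)=-1110, a(7)=2286, a(8)=-5721, a(9)=12684, a(10)=-29952, a(11)=68109, a(12)=-158070; answer -158070

-158070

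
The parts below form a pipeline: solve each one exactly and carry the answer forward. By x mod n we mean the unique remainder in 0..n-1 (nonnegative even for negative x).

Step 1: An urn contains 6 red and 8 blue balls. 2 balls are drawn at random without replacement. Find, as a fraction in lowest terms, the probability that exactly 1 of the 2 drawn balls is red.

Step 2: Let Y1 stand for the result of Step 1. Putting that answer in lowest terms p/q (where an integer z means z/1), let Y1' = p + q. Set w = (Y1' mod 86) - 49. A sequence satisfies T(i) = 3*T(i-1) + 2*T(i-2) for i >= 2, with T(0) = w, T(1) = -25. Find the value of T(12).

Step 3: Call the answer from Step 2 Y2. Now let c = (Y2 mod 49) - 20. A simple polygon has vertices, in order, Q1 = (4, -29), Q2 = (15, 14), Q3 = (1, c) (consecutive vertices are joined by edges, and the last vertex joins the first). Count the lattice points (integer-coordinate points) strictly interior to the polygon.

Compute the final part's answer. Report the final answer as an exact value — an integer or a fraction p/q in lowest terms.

207

Step 1: total draws C(14,2) = 91; favorable C(6,1)*C(8,1) = 48; P = 48/91; answer 48/91
Step 2: Y1 = 48/91; threaded value p + q = 139; w = 4; T(2) = 3*(-25) + 2*(4) = -67; iterating: T(2)=-67, T(3)=-251, T(4)=-887, T(5)=-3163, T(6)=-11263, T(7)=-40115, T(8)=-142871, T(9)=-508843, T(10)=-1812271, T(11)=-6454499, T(12)=-22988039; answer -22988039
Step 3: Y2 = -22988039; c = -3; cross terms: (4*14 - 15*-29)=491, (15*-3 - 1*14)=-59, (1*-29 - 4*-3)=-17; twice the area = |415| = 415; area = 415/2; boundary points = 1 + 1 + 1 = 3; strictly interior points = area - boundary/2 + 1 = 207; answer 207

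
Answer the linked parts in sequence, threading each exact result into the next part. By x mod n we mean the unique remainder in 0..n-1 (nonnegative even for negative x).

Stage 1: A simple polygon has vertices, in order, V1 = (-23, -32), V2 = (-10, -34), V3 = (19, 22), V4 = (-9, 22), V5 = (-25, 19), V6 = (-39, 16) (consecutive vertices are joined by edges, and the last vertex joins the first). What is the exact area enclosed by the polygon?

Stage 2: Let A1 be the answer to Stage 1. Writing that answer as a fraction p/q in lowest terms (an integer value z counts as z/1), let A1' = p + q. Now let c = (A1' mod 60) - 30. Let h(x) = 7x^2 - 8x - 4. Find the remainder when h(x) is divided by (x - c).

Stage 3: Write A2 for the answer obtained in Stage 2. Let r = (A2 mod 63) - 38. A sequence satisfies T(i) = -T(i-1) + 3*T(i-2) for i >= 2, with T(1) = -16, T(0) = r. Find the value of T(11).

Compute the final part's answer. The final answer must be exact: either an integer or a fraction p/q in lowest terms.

Stage 1: cross terms: (-23*-34 - -10*-32)=462, (-10*22 - 19*-34)=426, (19*22 - -9*22)=616, (-9*19 - -25*22)=379, (-25*16 - -39*19)=341, (-39*-32 - -23*16)=1616; twice the area = |3840| = 3840; area = 1920; answer 1920
Stage 2: A1 = 1920; threaded value p + q = 1921; c = -29; remainder = value at the root: 7*(-29)^2 - 8*(-29)^1 - 4 = (5887) + (232) + (-4) = 6115; answer 6115
Stage 3: A2 = 6115; r = -34; T(2) = -1*(-16) + 3*(-34) = -86; iterating: T(2)=-86, T(3)=38, T(4)=-296, T(5)=410, T(6)=-1298, T(7)=2528, T(8)=-6422, T(9)=14006, T(10)=-33272, T(11)=75290; answer 75290

75290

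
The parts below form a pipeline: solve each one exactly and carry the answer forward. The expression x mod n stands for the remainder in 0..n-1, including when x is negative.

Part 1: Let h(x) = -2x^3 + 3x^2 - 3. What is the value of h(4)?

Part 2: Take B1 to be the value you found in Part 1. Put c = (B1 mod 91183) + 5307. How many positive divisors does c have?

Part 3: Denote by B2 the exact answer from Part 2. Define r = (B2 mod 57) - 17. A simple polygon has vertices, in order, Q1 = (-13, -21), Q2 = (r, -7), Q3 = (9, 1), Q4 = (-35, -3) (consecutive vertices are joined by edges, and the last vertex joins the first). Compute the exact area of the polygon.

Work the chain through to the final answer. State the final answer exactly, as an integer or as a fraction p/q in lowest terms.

Part 1: -2*(4)^3 + 3*(4)^2 - 3 = (-128) + (48) + (-3) = -83; answer -83
Part 2: B1 = -83; c = 96407; 96407 = 17 * 53 * 107; number of divisors = (1+1) * (1+1) * (1+1) = 8; answer 8
Part 3: B2 = 8; r = -9; cross terms: (-13*-7 - -9*-21)=-98, (-9*1 - 9*-7)=54, (9*-3 - -35*1)=8, (-35*-21 - -13*-3)=696; twice the area = |660| = 660; area = 330; answer 330

330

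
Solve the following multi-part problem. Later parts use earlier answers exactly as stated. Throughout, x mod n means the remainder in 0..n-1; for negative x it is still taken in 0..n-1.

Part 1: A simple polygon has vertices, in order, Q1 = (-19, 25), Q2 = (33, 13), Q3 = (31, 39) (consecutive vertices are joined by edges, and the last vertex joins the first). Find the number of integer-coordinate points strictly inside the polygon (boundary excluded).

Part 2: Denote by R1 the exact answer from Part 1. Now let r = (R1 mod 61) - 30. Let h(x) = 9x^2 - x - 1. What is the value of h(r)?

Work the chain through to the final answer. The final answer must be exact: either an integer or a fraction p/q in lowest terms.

3947

Part 1: cross terms: (-19*13 - 33*25)=-1072, (33*39 - 31*13)=884, (31*25 - -19*39)=1516; twice the area = |1328| = 1328; area = 664; boundary points = 4 + 2 + 2 = 8; strictly interior points = area - boundary/2 + 1 = 661; answer 661
Part 2: R1 = 661; r = 21; 9*(21)^2 - 1*(21)^1 - 1 = (3969) + (-21) + (-1) = 3947; answer 3947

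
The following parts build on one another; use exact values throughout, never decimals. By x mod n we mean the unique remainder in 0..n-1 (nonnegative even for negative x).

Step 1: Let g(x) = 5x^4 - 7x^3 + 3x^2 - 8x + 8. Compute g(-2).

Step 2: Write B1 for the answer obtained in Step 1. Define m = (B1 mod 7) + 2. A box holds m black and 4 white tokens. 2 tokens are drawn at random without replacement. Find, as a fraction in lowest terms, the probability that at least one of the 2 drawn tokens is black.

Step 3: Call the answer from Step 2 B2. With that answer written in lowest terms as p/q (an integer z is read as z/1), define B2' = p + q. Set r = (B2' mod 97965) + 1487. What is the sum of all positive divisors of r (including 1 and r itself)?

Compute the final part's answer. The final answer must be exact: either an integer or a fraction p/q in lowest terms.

2448

Step 1: 5*(-2)^4 - 7*(-2)^3 + 3*(-2)^2 - 8*(-2)^1 + 8 = (80) + (56) + (12) + (16) + (8) = 172; answer 172
Step 2: B1 = 172; m = 6; total draws C(10,2) = 45; complement C(4,2) = 6; favorable 45 - 6 = 39; P = 13/15; answer 13/15
Step 3: B2 = 13/15; threaded value p + q = 28; r = 1515; 1515 = 3 * 5 * 101; sigma = (1 + 3) * (1 + 5) * (1 + 101) = 4 * 6 * 102 = 2448; answer 2448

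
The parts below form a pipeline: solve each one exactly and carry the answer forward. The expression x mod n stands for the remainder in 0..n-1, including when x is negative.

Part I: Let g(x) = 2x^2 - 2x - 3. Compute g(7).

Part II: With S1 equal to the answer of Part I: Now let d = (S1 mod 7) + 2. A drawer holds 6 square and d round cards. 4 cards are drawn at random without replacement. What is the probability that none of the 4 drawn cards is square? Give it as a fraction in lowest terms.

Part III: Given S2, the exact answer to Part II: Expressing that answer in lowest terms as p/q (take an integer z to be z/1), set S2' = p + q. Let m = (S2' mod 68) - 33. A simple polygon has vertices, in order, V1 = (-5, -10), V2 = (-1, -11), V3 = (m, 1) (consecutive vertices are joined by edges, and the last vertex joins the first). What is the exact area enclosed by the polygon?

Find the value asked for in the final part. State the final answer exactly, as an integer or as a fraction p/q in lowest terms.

Part I: 2*(7)^2 - 2*(7)^1 - 3 = (98) + (-14) + (-3) = 81; answer 81
Part II: S1 = 81; d = 6; total draws C(12,4) = 495; favorable C(6,4) = 15; P = 1/33; answer 1/33
Part III: S2 = 1/33; threaded value p + q = 34; m = 1; cross terms: (-5*-11 - -1*-10)=45, (-1*1 - 1*-11)=10, (1*-10 - -5*1)=-5; twice the area = |50| = 50; area = 25; answer 25

25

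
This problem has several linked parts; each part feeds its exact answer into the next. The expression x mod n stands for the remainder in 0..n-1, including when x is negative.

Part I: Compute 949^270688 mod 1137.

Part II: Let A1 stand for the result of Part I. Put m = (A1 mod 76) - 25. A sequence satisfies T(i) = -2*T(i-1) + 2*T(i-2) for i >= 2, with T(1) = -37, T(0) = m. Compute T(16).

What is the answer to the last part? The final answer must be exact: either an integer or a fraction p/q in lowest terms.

Part I: squarings mod 1137: 949^1=949, 949^2=97, 949^4=313, 949^8=187, 949^16=859, 949^32=1105, 949^64=1024, 949^128=262, 949^256=424, 949^512=130, 949^1024=982, 949^2048=148, 949^4096=301, 949^8192=778, 949^16384=400, 949^32768=820, 949^65536=433, 949^131072=1021, 949^262144=949; 949^270688 = 949^32 * 949^64 * 949^256 * 949^8192 * 949^262144 = 838 (mod 1137); answer 838
Part II: A1 = 838; m = -23; T(2) = -2*(-37) + 2*(-23) = 28; iterating: T(2)=28, T(3)=-130, T(4)=316, T(5)=-892, T(6)=2416, T(7)=-6616, T(8)=18064, T(9)=-49360, T(10)=134848, T(11)=-368416, T(12)=1006528, T(13)=-2749888, T(14)=7512832, T(15)=-20525440, T(16)=56076544; answer 56076544

56076544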